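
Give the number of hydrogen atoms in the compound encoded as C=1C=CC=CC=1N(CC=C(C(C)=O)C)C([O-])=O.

14

Hydrogens are implicit in SMILES; fill each atom to its normal valence:
  5 × C (aromatic): 1 H each → 5
  3 × C: no H
  2 × C: 3 H each → 6
  2 × O: no H
  1 × C: 2 H
  1 × C: 1 H
  1 × C (aromatic): no H
  1 × N: no H
  1 × O (charge -1): no H
  Total hydrogens = 14.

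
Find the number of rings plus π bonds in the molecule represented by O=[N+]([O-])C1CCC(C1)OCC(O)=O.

Molecular formula from the SMILES: C7H11NO5.
DoU = (2C + 2 + N − H − X)/2 = (2·7 + 2 + 1 − 11 − 0)/2 = 6/2 = 3.
(Structurally: 1 ring(s) + 2 π bond(s) = 3.)

3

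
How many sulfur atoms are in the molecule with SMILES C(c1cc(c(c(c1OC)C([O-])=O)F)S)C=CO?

1

The symbol for sulfur appears 1 time in the SMILES.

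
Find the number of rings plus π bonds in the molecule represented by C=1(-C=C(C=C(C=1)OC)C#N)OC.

6

Molecular formula from the SMILES: C9H9NO2.
DoU = (2C + 2 + N − H − X)/2 = (2·9 + 2 + 1 − 9 − 0)/2 = 12/2 = 6.
(Structurally: 1 ring(s) + 5 π bond(s) = 6.)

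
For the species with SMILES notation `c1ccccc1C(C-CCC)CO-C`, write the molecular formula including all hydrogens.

C13H20O

Heavy atoms from the SMILES: 13 C, 1 O.
Implicit hydrogens by atom environment:
  5 × C (aromatic): 1 H each → 5
  4 × C: 2 H each → 8
  2 × C: 3 H each → 6
  1 × C: 1 H
  1 × C (aromatic): no H
  1 × O: no H
  Total hydrogens = 20.
Molecular formula: C13H20O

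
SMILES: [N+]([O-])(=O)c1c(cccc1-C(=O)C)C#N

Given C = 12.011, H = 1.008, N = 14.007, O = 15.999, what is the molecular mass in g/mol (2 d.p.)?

190.16

Molecular formula: C9H6N2O3.
M = 9×12.011 + 6×1.008 + 2×14.007 + 3×15.999 = 190.16 g/mol.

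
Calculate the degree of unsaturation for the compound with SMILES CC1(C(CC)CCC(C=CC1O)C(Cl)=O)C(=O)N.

4

Molecular formula from the SMILES: C13H20ClNO3.
DoU = (2C + 2 + N − H − X)/2 = (2·13 + 2 + 1 − 20 − 1)/2 = 8/2 = 4.
(Structurally: 1 ring(s) + 3 π bond(s) = 4.)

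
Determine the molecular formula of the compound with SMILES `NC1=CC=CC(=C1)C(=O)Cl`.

C7H6ClNO

Heavy atoms from the SMILES: 7 C, 1 Cl, 1 N, 1 O.
Implicit hydrogens by atom environment:
  4 × C (aromatic): 1 H each → 4
  2 × C (aromatic): no H
  1 × C: no H
  1 × Cl: no H
  1 × N: 2 H
  1 × O: no H
  Total hydrogens = 6.
Molecular formula: C7H6ClNO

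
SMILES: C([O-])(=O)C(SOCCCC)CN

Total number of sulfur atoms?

1

The symbol for sulfur appears 1 time in the SMILES.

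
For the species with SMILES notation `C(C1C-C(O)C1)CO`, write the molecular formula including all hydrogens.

C6H12O2

Heavy atoms from the SMILES: 6 C, 2 O.
Implicit hydrogens by atom environment:
  4 × C: 2 H each → 8
  2 × C: 1 H each → 2
  2 × O: 1 H each → 2
  Total hydrogens = 12.
Molecular formula: C6H12O2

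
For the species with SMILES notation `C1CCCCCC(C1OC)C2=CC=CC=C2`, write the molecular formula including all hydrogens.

Heavy atoms from the SMILES: 15 C, 1 O.
Implicit hydrogens by atom environment:
  6 × C: 2 H each → 12
  5 × C (aromatic): 1 H each → 5
  2 × C: 1 H each → 2
  1 × C: 3 H
  1 × C (aromatic): no H
  1 × O: no H
  Total hydrogens = 22.
Molecular formula: C15H22O

C15H22O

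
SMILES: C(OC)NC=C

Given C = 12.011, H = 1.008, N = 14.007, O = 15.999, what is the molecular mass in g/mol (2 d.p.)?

87.12

Molecular formula: C4H9NO.
M = 4×12.011 + 9×1.008 + 1×14.007 + 1×15.999 = 87.12 g/mol.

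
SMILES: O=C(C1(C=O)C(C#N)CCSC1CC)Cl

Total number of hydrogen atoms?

Hydrogens are implicit in SMILES; fill each atom to its normal valence:
  3 × C: 2 H each → 6
  3 × C: 1 H each → 3
  3 × C: no H
  2 × O: no H
  1 × C: 3 H
  1 × Cl: no H
  1 × N: no H
  1 × S: no H
  Total hydrogens = 12.

12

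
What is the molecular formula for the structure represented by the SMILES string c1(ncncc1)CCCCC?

Heavy atoms from the SMILES: 9 C, 2 N.
Implicit hydrogens by atom environment:
  4 × C: 2 H each → 8
  3 × C (aromatic): 1 H each → 3
  2 × N (aromatic): no H
  1 × C: 3 H
  1 × C (aromatic): no H
  Total hydrogens = 14.
Molecular formula: C9H14N2

C9H14N2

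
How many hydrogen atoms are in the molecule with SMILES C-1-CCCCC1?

12

Hydrogens are implicit in SMILES; fill each atom to its normal valence:
  6 × C: 2 H each → 12
  Total hydrogens = 12.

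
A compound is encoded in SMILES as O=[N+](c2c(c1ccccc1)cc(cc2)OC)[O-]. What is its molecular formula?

C13H11NO3

Heavy atoms from the SMILES: 13 C, 1 N, 3 O.
Implicit hydrogens by atom environment:
  8 × C (aromatic): 1 H each → 8
  4 × C (aromatic): no H
  2 × O: no H
  1 × C: 3 H
  1 × N (charge +1): no H
  1 × O (charge -1): no H
  Total hydrogens = 11.
Molecular formula: C13H11NO3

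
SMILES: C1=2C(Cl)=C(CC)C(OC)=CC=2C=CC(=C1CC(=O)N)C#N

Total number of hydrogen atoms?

15

Hydrogens are implicit in SMILES; fill each atom to its normal valence:
  7 × C (aromatic): no H
  3 × C (aromatic): 1 H each → 3
  2 × C: 3 H each → 6
  2 × C: 2 H each → 4
  2 × C: no H
  2 × O: no H
  1 × Cl: no H
  1 × N: 2 H
  1 × N: no H
  Total hydrogens = 15.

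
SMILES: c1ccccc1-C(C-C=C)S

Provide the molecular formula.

Heavy atoms from the SMILES: 10 C, 1 S.
Implicit hydrogens by atom environment:
  5 × C (aromatic): 1 H each → 5
  2 × C: 2 H each → 4
  2 × C: 1 H each → 2
  1 × C (aromatic): no H
  1 × S: 1 H
  Total hydrogens = 12.
Molecular formula: C10H12S

C10H12S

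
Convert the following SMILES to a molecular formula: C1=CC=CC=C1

Heavy atoms from the SMILES: 6 C.
Implicit hydrogens by atom environment:
  6 × C (aromatic): 1 H each → 6
  Total hydrogens = 6.
Molecular formula: C6H6

C6H6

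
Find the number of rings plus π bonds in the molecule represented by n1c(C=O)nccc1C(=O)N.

Molecular formula from the SMILES: C6H5N3O2.
DoU = (2C + 2 + N − H − X)/2 = (2·6 + 2 + 3 − 5 − 0)/2 = 12/2 = 6.
(Structurally: 1 ring(s) + 5 π bond(s) = 6.)

6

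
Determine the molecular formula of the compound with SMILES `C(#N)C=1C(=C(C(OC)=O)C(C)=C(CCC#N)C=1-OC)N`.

C14H15N3O3

Heavy atoms from the SMILES: 14 C, 3 N, 3 O.
Implicit hydrogens by atom environment:
  6 × C (aromatic): no H
  3 × C: 3 H each → 9
  3 × C: no H
  3 × O: no H
  2 × C: 2 H each → 4
  2 × N: no H
  1 × N: 2 H
  Total hydrogens = 15.
Molecular formula: C14H15N3O3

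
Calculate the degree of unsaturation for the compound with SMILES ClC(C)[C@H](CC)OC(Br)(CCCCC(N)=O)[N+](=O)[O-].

2

Molecular formula from the SMILES: C11H20BrClN2O4.
DoU = (2C + 2 + N − H − X)/2 = (2·11 + 2 + 2 − 20 − 2)/2 = 4/2 = 2.
(Structurally: 0 ring(s) + 2 π bond(s) = 2.)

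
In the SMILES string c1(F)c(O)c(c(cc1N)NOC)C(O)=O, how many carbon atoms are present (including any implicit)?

8

The symbol for carbon appears 8 times in the SMILES. Lowercase c denotes aromatic carbon and counts toward C.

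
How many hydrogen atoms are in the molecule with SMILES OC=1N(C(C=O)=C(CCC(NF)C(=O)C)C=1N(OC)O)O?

Hydrogens are implicit in SMILES; fill each atom to its normal valence:
  4 × C (aromatic): no H
  3 × O: 1 H each → 3
  3 × O: no H
  2 × C: 3 H each → 6
  2 × C: 2 H each → 4
  2 × C: 1 H each → 2
  1 × C: no H
  1 × F: no H
  1 × N: 1 H
  1 × N (aromatic): no H
  1 × N: no H
  Total hydrogens = 16.

16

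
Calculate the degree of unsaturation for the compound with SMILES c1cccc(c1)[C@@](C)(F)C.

4

Molecular formula from the SMILES: C9H11F.
DoU = (2C + 2 + N − H − X)/2 = (2·9 + 2 + 0 − 11 − 1)/2 = 8/2 = 4.
(Structurally: 1 ring(s) + 3 π bond(s) = 4.)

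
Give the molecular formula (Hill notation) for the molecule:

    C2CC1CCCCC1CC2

C10H18

Heavy atoms from the SMILES: 10 C.
Implicit hydrogens by atom environment:
  8 × C: 2 H each → 16
  2 × C: 1 H each → 2
  Total hydrogens = 18.
Molecular formula: C10H18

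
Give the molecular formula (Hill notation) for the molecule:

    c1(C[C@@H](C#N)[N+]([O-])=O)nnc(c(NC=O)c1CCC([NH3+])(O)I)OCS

Heavy atoms from the SMILES: 12 C, 1 I, 6 N, 5 O, 1 S.
Implicit hydrogens by atom environment:
  4 × C: 2 H each → 8
  4 × C (aromatic): no H
  3 × O: no H
  2 × C: 1 H each → 2
  2 × C: no H
  2 × N (aromatic): no H
  1 × I: no H
  1 × N (charge +1): 3 H
  1 × N: 1 H
  1 × N: no H
  1 × N (charge +1): no H
  1 × O: 1 H
  1 × O (charge -1): no H
  1 × S: 1 H
  Total hydrogens = 16.
Net charge +1.
Molecular formula: C12H16IN6O5S+

C12H16IN6O5S+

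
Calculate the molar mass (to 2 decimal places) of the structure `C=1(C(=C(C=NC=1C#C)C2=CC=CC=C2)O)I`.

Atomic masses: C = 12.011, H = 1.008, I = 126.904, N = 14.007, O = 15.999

321.12

Molecular formula: C13H8INO.
M = 13×12.011 + 8×1.008 + 1×126.904 + 1×14.007 + 1×15.999 = 321.12 g/mol.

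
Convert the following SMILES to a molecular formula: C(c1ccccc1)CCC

C10H14

Heavy atoms from the SMILES: 10 C.
Implicit hydrogens by atom environment:
  5 × C (aromatic): 1 H each → 5
  3 × C: 2 H each → 6
  1 × C: 3 H
  1 × C (aromatic): no H
  Total hydrogens = 14.
Molecular formula: C10H14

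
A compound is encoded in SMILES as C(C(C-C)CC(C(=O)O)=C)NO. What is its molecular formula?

Heavy atoms from the SMILES: 8 C, 1 N, 3 O.
Implicit hydrogens by atom environment:
  4 × C: 2 H each → 8
  2 × C: no H
  2 × O: 1 H each → 2
  1 × C: 3 H
  1 × C: 1 H
  1 × N: 1 H
  1 × O: no H
  Total hydrogens = 15.
Molecular formula: C8H15NO3

C8H15NO3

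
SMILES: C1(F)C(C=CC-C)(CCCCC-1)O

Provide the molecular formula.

Heavy atoms from the SMILES: 11 C, 1 F, 1 O.
Implicit hydrogens by atom environment:
  6 × C: 2 H each → 12
  3 × C: 1 H each → 3
  1 × C: 3 H
  1 × C: no H
  1 × F: no H
  1 × O: 1 H
  Total hydrogens = 19.
Molecular formula: C11H19FO

C11H19FO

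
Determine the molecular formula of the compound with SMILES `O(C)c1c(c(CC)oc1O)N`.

Heavy atoms from the SMILES: 7 C, 1 N, 3 O.
Implicit hydrogens by atom environment:
  4 × C (aromatic): no H
  2 × C: 3 H each → 6
  1 × C: 2 H
  1 × N: 2 H
  1 × O: 1 H
  1 × O (aromatic): no H
  1 × O: no H
  Total hydrogens = 11.
Molecular formula: C7H11NO3

C7H11NO3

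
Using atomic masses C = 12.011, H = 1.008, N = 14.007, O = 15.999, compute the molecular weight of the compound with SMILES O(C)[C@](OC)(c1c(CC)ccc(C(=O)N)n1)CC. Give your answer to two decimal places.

252.31

Molecular formula: C13H20N2O3.
M = 13×12.011 + 20×1.008 + 2×14.007 + 3×15.999 = 252.31 g/mol.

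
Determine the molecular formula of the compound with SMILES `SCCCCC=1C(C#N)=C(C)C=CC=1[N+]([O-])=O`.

C12H14N2O2S

Heavy atoms from the SMILES: 12 C, 2 N, 2 O, 1 S.
Implicit hydrogens by atom environment:
  4 × C: 2 H each → 8
  4 × C (aromatic): no H
  2 × C (aromatic): 1 H each → 2
  1 × C: 3 H
  1 × C: no H
  1 × N: no H
  1 × N (charge +1): no H
  1 × O: no H
  1 × O (charge -1): no H
  1 × S: 1 H
  Total hydrogens = 14.
Molecular formula: C12H14N2O2S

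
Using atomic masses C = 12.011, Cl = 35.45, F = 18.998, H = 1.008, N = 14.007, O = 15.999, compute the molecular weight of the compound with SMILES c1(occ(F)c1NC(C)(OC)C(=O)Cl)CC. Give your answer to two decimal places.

249.67

Molecular formula: C10H13ClFNO3.
M = 10×12.011 + 1×35.45 + 1×18.998 + 13×1.008 + 1×14.007 + 3×15.999 = 249.67 g/mol.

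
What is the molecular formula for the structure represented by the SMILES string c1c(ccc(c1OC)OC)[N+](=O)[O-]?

C8H9NO4

Heavy atoms from the SMILES: 8 C, 1 N, 4 O.
Implicit hydrogens by atom environment:
  3 × C (aromatic): 1 H each → 3
  3 × C (aromatic): no H
  3 × O: no H
  2 × C: 3 H each → 6
  1 × N (charge +1): no H
  1 × O (charge -1): no H
  Total hydrogens = 9.
Molecular formula: C8H9NO4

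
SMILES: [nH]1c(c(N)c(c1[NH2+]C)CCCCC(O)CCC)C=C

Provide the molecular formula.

C15H28N3O+

Heavy atoms from the SMILES: 15 C, 3 N, 1 O.
Implicit hydrogens by atom environment:
  7 × C: 2 H each → 14
  4 × C (aromatic): no H
  2 × C: 3 H each → 6
  2 × C: 1 H each → 2
  1 × N (charge +1): 2 H
  1 × N: 2 H
  1 × N (aromatic): 1 H
  1 × O: 1 H
  Total hydrogens = 28.
Net charge +1.
Molecular formula: C15H28N3O+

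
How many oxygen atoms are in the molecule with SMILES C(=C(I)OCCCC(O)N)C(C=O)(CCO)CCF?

The symbol for oxygen appears 4 times in the SMILES.

4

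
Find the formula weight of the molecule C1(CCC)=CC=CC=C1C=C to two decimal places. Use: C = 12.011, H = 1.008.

146.23

Molecular formula: C11H14.
M = 11×12.011 + 14×1.008 = 146.23 g/mol.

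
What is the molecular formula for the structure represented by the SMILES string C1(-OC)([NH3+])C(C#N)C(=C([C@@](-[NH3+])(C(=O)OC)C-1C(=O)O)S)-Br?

Heavy atoms from the SMILES: 1 Br, 11 C, 3 N, 5 O, 1 S.
Implicit hydrogens by atom environment:
  7 × C: no H
  4 × O: no H
  2 × C: 3 H each → 6
  2 × C: 1 H each → 2
  2 × N (charge +1): 3 H each → 6
  1 × Br: no H
  1 × N: no H
  1 × O: 1 H
  1 × S: 1 H
  Total hydrogens = 16.
Net charge +2.
Molecular formula: [C11H16BrN3O5S]2+

[C11H16BrN3O5S]2+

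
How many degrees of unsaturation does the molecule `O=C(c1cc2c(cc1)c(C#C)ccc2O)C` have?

Molecular formula from the SMILES: C14H10O2.
DoU = (2C + 2 + N − H − X)/2 = (2·14 + 2 + 0 − 10 − 0)/2 = 20/2 = 10.
(Structurally: 2 ring(s) + 8 π bond(s) = 10.)

10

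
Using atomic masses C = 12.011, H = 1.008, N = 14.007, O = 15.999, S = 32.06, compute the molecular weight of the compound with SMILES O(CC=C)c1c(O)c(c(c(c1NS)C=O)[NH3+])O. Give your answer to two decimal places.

Molecular formula: C10H13N2O4S+.
M = 10×12.011 + 13×1.008 + 2×14.007 + 4×15.999 + 1×32.06 = 257.28 g/mol.

257.28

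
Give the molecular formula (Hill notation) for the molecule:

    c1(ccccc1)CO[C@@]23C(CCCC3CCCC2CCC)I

C20H29IO

Heavy atoms from the SMILES: 20 C, 1 I, 1 O.
Implicit hydrogens by atom environment:
  9 × C: 2 H each → 18
  5 × C (aromatic): 1 H each → 5
  3 × C: 1 H each → 3
  1 × C: 3 H
  1 × C: no H
  1 × C (aromatic): no H
  1 × I: no H
  1 × O: no H
  Total hydrogens = 29.
Molecular formula: C20H29IO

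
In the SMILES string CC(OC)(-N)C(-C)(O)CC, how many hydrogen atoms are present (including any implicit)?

Hydrogens are implicit in SMILES; fill each atom to its normal valence:
  4 × C: 3 H each → 12
  2 × C: no H
  1 × C: 2 H
  1 × N: 2 H
  1 × O: 1 H
  1 × O: no H
  Total hydrogens = 17.

17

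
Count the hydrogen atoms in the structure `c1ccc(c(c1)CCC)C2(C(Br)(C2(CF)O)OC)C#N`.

17

Hydrogens are implicit in SMILES; fill each atom to its normal valence:
  4 × C (aromatic): 1 H each → 4
  4 × C: no H
  3 × C: 2 H each → 6
  2 × C: 3 H each → 6
  2 × C (aromatic): no H
  1 × Br: no H
  1 × F: no H
  1 × N: no H
  1 × O: 1 H
  1 × O: no H
  Total hydrogens = 17.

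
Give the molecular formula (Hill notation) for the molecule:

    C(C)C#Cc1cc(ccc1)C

Heavy atoms from the SMILES: 11 C.
Implicit hydrogens by atom environment:
  4 × C (aromatic): 1 H each → 4
  2 × C: 3 H each → 6
  2 × C (aromatic): no H
  2 × C: no H
  1 × C: 2 H
  Total hydrogens = 12.
Molecular formula: C11H12

C11H12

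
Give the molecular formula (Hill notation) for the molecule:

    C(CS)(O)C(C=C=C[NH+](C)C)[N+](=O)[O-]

Heavy atoms from the SMILES: 8 C, 2 N, 3 O, 1 S.
Implicit hydrogens by atom environment:
  4 × C: 1 H each → 4
  2 × C: 3 H each → 6
  1 × C: 2 H
  1 × C: no H
  1 × N (charge +1): 1 H
  1 × N (charge +1): no H
  1 × O: 1 H
  1 × O: no H
  1 × O (charge -1): no H
  1 × S: 1 H
  Total hydrogens = 15.
Net charge +1.
Molecular formula: C8H15N2O3S+

C8H15N2O3S+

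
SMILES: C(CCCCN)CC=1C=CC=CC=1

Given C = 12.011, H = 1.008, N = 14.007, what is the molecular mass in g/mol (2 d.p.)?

177.29

Molecular formula: C12H19N.
M = 12×12.011 + 19×1.008 + 1×14.007 = 177.29 g/mol.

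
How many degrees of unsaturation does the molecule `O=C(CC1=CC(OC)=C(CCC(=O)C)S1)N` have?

5

Molecular formula from the SMILES: C11H15NO3S.
DoU = (2C + 2 + N − H − X)/2 = (2·11 + 2 + 1 − 15 − 0)/2 = 10/2 = 5.
(Structurally: 1 ring(s) + 4 π bond(s) = 5.)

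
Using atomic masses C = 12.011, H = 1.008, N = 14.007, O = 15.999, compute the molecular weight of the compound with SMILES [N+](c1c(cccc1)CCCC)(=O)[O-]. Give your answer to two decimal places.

Molecular formula: C10H13NO2.
M = 10×12.011 + 13×1.008 + 1×14.007 + 2×15.999 = 179.22 g/mol.

179.22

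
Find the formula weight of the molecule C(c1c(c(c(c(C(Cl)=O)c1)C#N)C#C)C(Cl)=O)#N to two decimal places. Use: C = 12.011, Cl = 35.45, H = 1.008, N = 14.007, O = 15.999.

Molecular formula: C12H2Cl2N2O2.
M = 12×12.011 + 2×35.45 + 2×1.008 + 2×14.007 + 2×15.999 = 277.06 g/mol.

277.06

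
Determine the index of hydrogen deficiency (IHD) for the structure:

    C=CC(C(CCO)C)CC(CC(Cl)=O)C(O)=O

3

Molecular formula from the SMILES: C12H19ClO4.
DoU = (2C + 2 + N − H − X)/2 = (2·12 + 2 + 0 − 19 − 1)/2 = 6/2 = 3.
(Structurally: 0 ring(s) + 3 π bond(s) = 3.)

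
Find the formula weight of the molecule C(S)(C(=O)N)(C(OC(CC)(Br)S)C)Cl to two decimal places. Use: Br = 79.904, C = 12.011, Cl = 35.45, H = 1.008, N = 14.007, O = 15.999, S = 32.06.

322.66

Molecular formula: C7H13BrClNO2S2.
M = 1×79.904 + 7×12.011 + 1×35.45 + 13×1.008 + 1×14.007 + 2×15.999 + 2×32.06 = 322.66 g/mol.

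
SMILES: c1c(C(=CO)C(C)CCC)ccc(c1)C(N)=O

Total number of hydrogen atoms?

19

Hydrogens are implicit in SMILES; fill each atom to its normal valence:
  4 × C (aromatic): 1 H each → 4
  2 × C: 3 H each → 6
  2 × C: 2 H each → 4
  2 × C: 1 H each → 2
  2 × C: no H
  2 × C (aromatic): no H
  1 × N: 2 H
  1 × O: 1 H
  1 × O: no H
  Total hydrogens = 19.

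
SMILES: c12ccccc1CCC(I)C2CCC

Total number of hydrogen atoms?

17

Hydrogens are implicit in SMILES; fill each atom to its normal valence:
  4 × C: 2 H each → 8
  4 × C (aromatic): 1 H each → 4
  2 × C: 1 H each → 2
  2 × C (aromatic): no H
  1 × C: 3 H
  1 × I: no H
  Total hydrogens = 17.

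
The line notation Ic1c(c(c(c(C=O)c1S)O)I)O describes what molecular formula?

C7H4I2O3S

Heavy atoms from the SMILES: 7 C, 2 I, 3 O, 1 S.
Implicit hydrogens by atom environment:
  6 × C (aromatic): no H
  2 × I: no H
  2 × O: 1 H each → 2
  1 × C: 1 H
  1 × O: no H
  1 × S: 1 H
  Total hydrogens = 4.
Molecular formula: C7H4I2O3S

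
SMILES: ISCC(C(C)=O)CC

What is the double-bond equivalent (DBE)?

Molecular formula from the SMILES: C6H11IOS.
DoU = (2C + 2 + N − H − X)/2 = (2·6 + 2 + 0 − 11 − 1)/2 = 2/2 = 1.
(Structurally: 0 ring(s) + 1 π bond(s) = 1.)

1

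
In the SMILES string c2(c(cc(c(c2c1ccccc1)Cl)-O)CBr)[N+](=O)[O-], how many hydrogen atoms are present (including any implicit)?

9

Hydrogens are implicit in SMILES; fill each atom to its normal valence:
  6 × C (aromatic): 1 H each → 6
  6 × C (aromatic): no H
  1 × Br: no H
  1 × C: 2 H
  1 × Cl: no H
  1 × N (charge +1): no H
  1 × O: 1 H
  1 × O: no H
  1 × O (charge -1): no H
  Total hydrogens = 9.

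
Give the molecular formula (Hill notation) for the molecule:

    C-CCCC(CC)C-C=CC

C11H22

Heavy atoms from the SMILES: 11 C.
Implicit hydrogens by atom environment:
  5 × C: 2 H each → 10
  3 × C: 3 H each → 9
  3 × C: 1 H each → 3
  Total hydrogens = 22.
Molecular formula: C11H22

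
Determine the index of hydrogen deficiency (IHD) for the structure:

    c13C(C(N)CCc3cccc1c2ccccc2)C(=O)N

Molecular formula from the SMILES: C17H18N2O.
DoU = (2C + 2 + N − H − X)/2 = (2·17 + 2 + 2 − 18 − 0)/2 = 20/2 = 10.
(Structurally: 3 ring(s) + 7 π bond(s) = 10.)

10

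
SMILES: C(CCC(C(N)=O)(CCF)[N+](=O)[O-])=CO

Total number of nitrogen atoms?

The symbol for nitrogen appears 2 times in the SMILES.

2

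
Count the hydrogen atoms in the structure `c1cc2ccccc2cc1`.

Hydrogens are implicit in SMILES; fill each atom to its normal valence:
  8 × C (aromatic): 1 H each → 8
  2 × C (aromatic): no H
  Total hydrogens = 8.

8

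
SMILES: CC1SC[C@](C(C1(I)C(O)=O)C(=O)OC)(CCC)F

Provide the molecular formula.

C12H18FIO4S

Heavy atoms from the SMILES: 12 C, 1 F, 1 I, 4 O, 1 S.
Implicit hydrogens by atom environment:
  4 × C: no H
  3 × C: 3 H each → 9
  3 × C: 2 H each → 6
  3 × O: no H
  2 × C: 1 H each → 2
  1 × F: no H
  1 × I: no H
  1 × O: 1 H
  1 × S: no H
  Total hydrogens = 18.
Molecular formula: C12H18FIO4S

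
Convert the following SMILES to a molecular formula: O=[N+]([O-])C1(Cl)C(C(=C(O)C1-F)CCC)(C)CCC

C12H19ClFNO3

Heavy atoms from the SMILES: 12 C, 1 Cl, 1 F, 1 N, 3 O.
Implicit hydrogens by atom environment:
  4 × C: 2 H each → 8
  4 × C: no H
  3 × C: 3 H each → 9
  1 × C: 1 H
  1 × Cl: no H
  1 × F: no H
  1 × N (charge +1): no H
  1 × O: 1 H
  1 × O: no H
  1 × O (charge -1): no H
  Total hydrogens = 19.
Molecular formula: C12H19ClFNO3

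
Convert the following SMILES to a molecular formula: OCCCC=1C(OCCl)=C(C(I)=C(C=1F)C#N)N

Heavy atoms from the SMILES: 11 C, 1 Cl, 1 F, 1 I, 2 N, 2 O.
Implicit hydrogens by atom environment:
  6 × C (aromatic): no H
  4 × C: 2 H each → 8
  1 × C: no H
  1 × Cl: no H
  1 × F: no H
  1 × I: no H
  1 × N: 2 H
  1 × N: no H
  1 × O: 1 H
  1 × O: no H
  Total hydrogens = 11.
Molecular formula: C11H11ClFIN2O2

C11H11ClFIN2O2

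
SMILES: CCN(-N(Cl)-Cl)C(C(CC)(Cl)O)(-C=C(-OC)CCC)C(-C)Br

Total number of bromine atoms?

The symbol for bromine appears 1 time in the SMILES.

1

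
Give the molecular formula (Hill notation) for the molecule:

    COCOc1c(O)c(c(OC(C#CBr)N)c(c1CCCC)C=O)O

C16H20BrNO6

Heavy atoms from the SMILES: 1 Br, 16 C, 1 N, 6 O.
Implicit hydrogens by atom environment:
  6 × C (aromatic): no H
  4 × C: 2 H each → 8
  4 × O: no H
  2 × C: 3 H each → 6
  2 × C: 1 H each → 2
  2 × C: no H
  2 × O: 1 H each → 2
  1 × Br: no H
  1 × N: 2 H
  Total hydrogens = 20.
Molecular formula: C16H20BrNO6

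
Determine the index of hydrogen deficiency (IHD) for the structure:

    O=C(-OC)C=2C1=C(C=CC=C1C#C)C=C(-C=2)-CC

10

Molecular formula from the SMILES: C16H14O2.
DoU = (2C + 2 + N − H − X)/2 = (2·16 + 2 + 0 − 14 − 0)/2 = 20/2 = 10.
(Structurally: 2 ring(s) + 8 π bond(s) = 10.)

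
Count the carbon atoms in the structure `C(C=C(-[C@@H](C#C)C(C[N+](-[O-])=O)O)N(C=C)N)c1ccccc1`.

The symbol for carbon appears 16 times in the SMILES. Lowercase c denotes aromatic carbon and counts toward C.

16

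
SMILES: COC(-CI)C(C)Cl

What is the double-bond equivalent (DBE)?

0

Molecular formula from the SMILES: C5H10ClIO.
DoU = (2C + 2 + N − H − X)/2 = (2·5 + 2 + 0 − 10 − 2)/2 = 0/2 = 0.
(Structurally: 0 ring(s) + 0 π bond(s) = 0.)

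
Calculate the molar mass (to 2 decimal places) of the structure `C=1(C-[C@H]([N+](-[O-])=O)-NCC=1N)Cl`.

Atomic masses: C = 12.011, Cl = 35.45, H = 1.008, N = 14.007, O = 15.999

177.59

Molecular formula: C5H8ClN3O2.
M = 5×12.011 + 1×35.45 + 8×1.008 + 3×14.007 + 2×15.999 = 177.59 g/mol.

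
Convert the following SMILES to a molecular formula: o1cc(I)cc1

C4H3IO

Heavy atoms from the SMILES: 4 C, 1 I, 1 O.
Implicit hydrogens by atom environment:
  3 × C (aromatic): 1 H each → 3
  1 × C (aromatic): no H
  1 × I: no H
  1 × O (aromatic): no H
  Total hydrogens = 3.
Molecular formula: C4H3IO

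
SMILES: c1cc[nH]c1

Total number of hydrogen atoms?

5

Hydrogens are implicit in SMILES; fill each atom to its normal valence:
  4 × C (aromatic): 1 H each → 4
  1 × N (aromatic): 1 H
  Total hydrogens = 5.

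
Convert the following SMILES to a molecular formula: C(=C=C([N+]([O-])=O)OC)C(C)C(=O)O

Heavy atoms from the SMILES: 7 C, 1 N, 5 O.
Implicit hydrogens by atom environment:
  3 × C: no H
  3 × O: no H
  2 × C: 3 H each → 6
  2 × C: 1 H each → 2
  1 × N (charge +1): no H
  1 × O: 1 H
  1 × O (charge -1): no H
  Total hydrogens = 9.
Molecular formula: C7H9NO5

C7H9NO5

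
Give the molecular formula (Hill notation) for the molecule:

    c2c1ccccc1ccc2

C10H8

Heavy atoms from the SMILES: 10 C.
Implicit hydrogens by atom environment:
  8 × C (aromatic): 1 H each → 8
  2 × C (aromatic): no H
  Total hydrogens = 8.
Molecular formula: C10H8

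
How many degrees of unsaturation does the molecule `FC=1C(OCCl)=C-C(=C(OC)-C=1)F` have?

4

Molecular formula from the SMILES: C8H7ClF2O2.
DoU = (2C + 2 + N − H − X)/2 = (2·8 + 2 + 0 − 7 − 3)/2 = 8/2 = 4.
(Structurally: 1 ring(s) + 3 π bond(s) = 4.)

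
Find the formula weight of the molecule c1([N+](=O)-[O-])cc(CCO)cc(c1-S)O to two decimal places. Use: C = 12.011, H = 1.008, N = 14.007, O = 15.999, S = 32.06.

Molecular formula: C8H9NO4S.
M = 8×12.011 + 9×1.008 + 1×14.007 + 4×15.999 + 1×32.06 = 215.22 g/mol.

215.22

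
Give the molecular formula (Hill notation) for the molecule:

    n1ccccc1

C5H5N

Heavy atoms from the SMILES: 5 C, 1 N.
Implicit hydrogens by atom environment:
  5 × C (aromatic): 1 H each → 5
  1 × N (aromatic): no H
  Total hydrogens = 5.
Molecular formula: C5H5N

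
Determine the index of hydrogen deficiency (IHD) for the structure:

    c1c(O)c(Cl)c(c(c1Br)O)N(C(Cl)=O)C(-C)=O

6

Molecular formula from the SMILES: C9H6BrCl2NO4.
DoU = (2C + 2 + N − H − X)/2 = (2·9 + 2 + 1 − 6 − 3)/2 = 12/2 = 6.
(Structurally: 1 ring(s) + 5 π bond(s) = 6.)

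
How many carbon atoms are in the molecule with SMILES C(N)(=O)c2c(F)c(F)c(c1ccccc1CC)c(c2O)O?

15

The symbol for carbon appears 15 times in the SMILES. Lowercase c denotes aromatic carbon and counts toward C.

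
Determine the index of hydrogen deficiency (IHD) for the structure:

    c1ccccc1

4

Molecular formula from the SMILES: C6H6.
DoU = (2C + 2 + N − H − X)/2 = (2·6 + 2 + 0 − 6 − 0)/2 = 8/2 = 4.
(Structurally: 1 ring(s) + 3 π bond(s) = 4.)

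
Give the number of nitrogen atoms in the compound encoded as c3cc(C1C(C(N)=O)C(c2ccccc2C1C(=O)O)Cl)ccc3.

The symbol for nitrogen appears 1 time in the SMILES.

1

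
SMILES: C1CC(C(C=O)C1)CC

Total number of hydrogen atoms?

Hydrogens are implicit in SMILES; fill each atom to its normal valence:
  4 × C: 2 H each → 8
  3 × C: 1 H each → 3
  1 × C: 3 H
  1 × O: no H
  Total hydrogens = 14.

14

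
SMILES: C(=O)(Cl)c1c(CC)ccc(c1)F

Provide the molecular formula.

C9H8ClFO

Heavy atoms from the SMILES: 9 C, 1 Cl, 1 F, 1 O.
Implicit hydrogens by atom environment:
  3 × C (aromatic): 1 H each → 3
  3 × C (aromatic): no H
  1 × C: 3 H
  1 × C: 2 H
  1 × C: no H
  1 × Cl: no H
  1 × F: no H
  1 × O: no H
  Total hydrogens = 8.
Molecular formula: C9H8ClFO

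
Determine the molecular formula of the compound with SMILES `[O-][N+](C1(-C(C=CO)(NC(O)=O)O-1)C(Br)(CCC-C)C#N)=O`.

C11H14BrN3O6

Heavy atoms from the SMILES: 1 Br, 11 C, 3 N, 6 O.
Implicit hydrogens by atom environment:
  5 × C: no H
  3 × C: 2 H each → 6
  3 × O: no H
  2 × C: 1 H each → 2
  2 × O: 1 H each → 2
  1 × Br: no H
  1 × C: 3 H
  1 × N: 1 H
  1 × N (charge +1): no H
  1 × N: no H
  1 × O (charge -1): no H
  Total hydrogens = 14.
Molecular formula: C11H14BrN3O6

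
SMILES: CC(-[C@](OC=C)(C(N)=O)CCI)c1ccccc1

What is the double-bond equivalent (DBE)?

Molecular formula from the SMILES: C14H18INO2.
DoU = (2C + 2 + N − H − X)/2 = (2·14 + 2 + 1 − 18 − 1)/2 = 12/2 = 6.
(Structurally: 1 ring(s) + 5 π bond(s) = 6.)

6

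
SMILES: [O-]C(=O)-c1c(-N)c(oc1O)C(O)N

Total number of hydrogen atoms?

Hydrogens are implicit in SMILES; fill each atom to its normal valence:
  4 × C (aromatic): no H
  2 × N: 2 H each → 4
  2 × O: 1 H each → 2
  1 × C: 1 H
  1 × C: no H
  1 × O (aromatic): no H
  1 × O: no H
  1 × O (charge -1): no H
  Total hydrogens = 7.

7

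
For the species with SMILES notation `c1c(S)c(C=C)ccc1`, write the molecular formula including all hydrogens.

Heavy atoms from the SMILES: 8 C, 1 S.
Implicit hydrogens by atom environment:
  4 × C (aromatic): 1 H each → 4
  2 × C (aromatic): no H
  1 × C: 2 H
  1 × C: 1 H
  1 × S: 1 H
  Total hydrogens = 8.
Molecular formula: C8H8S

C8H8S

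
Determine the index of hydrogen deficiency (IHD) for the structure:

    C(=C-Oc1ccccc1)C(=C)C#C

Molecular formula from the SMILES: C12H10O.
DoU = (2C + 2 + N − H − X)/2 = (2·12 + 2 + 0 − 10 − 0)/2 = 16/2 = 8.
(Structurally: 1 ring(s) + 7 π bond(s) = 8.)

8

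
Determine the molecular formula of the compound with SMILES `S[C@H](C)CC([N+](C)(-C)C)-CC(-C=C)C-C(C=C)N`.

Heavy atoms from the SMILES: 15 C, 2 N, 1 S.
Implicit hydrogens by atom environment:
  6 × C: 1 H each → 6
  5 × C: 2 H each → 10
  4 × C: 3 H each → 12
  1 × N: 2 H
  1 × N (charge +1): no H
  1 × S: 1 H
  Total hydrogens = 31.
Net charge +1.
Molecular formula: C15H31N2S+

C15H31N2S+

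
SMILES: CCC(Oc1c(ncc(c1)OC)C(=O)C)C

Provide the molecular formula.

Heavy atoms from the SMILES: 12 C, 1 N, 3 O.
Implicit hydrogens by atom environment:
  4 × C: 3 H each → 12
  3 × C (aromatic): no H
  3 × O: no H
  2 × C (aromatic): 1 H each → 2
  1 × C: 2 H
  1 × C: 1 H
  1 × C: no H
  1 × N (aromatic): no H
  Total hydrogens = 17.
Molecular formula: C12H17NO3

C12H17NO3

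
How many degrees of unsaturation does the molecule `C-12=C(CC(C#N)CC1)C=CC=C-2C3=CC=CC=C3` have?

11

Molecular formula from the SMILES: C17H15N.
DoU = (2C + 2 + N − H − X)/2 = (2·17 + 2 + 1 − 15 − 0)/2 = 22/2 = 11.
(Structurally: 3 ring(s) + 8 π bond(s) = 11.)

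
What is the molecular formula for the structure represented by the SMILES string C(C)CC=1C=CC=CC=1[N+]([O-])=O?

Heavy atoms from the SMILES: 9 C, 1 N, 2 O.
Implicit hydrogens by atom environment:
  4 × C (aromatic): 1 H each → 4
  2 × C: 2 H each → 4
  2 × C (aromatic): no H
  1 × C: 3 H
  1 × N (charge +1): no H
  1 × O: no H
  1 × O (charge -1): no H
  Total hydrogens = 11.
Molecular formula: C9H11NO2

C9H11NO2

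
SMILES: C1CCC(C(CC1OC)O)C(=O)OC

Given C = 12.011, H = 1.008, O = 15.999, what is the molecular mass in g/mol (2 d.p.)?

202.25

Molecular formula: C10H18O4.
M = 10×12.011 + 18×1.008 + 4×15.999 = 202.25 g/mol.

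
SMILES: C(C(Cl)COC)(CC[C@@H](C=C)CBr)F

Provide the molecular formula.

C10H17BrClFO

Heavy atoms from the SMILES: 1 Br, 10 C, 1 Cl, 1 F, 1 O.
Implicit hydrogens by atom environment:
  5 × C: 2 H each → 10
  4 × C: 1 H each → 4
  1 × Br: no H
  1 × C: 3 H
  1 × Cl: no H
  1 × F: no H
  1 × O: no H
  Total hydrogens = 17.
Molecular formula: C10H17BrClFO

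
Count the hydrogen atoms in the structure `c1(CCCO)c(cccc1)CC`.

Hydrogens are implicit in SMILES; fill each atom to its normal valence:
  4 × C: 2 H each → 8
  4 × C (aromatic): 1 H each → 4
  2 × C (aromatic): no H
  1 × C: 3 H
  1 × O: 1 H
  Total hydrogens = 16.

16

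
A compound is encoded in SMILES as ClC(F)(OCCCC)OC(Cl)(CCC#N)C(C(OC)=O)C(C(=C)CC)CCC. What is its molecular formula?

Heavy atoms from the SMILES: 20 C, 2 Cl, 1 F, 1 N, 4 O.
Implicit hydrogens by atom environment:
  9 × C: 2 H each → 18
  5 × C: no H
  4 × C: 3 H each → 12
  4 × O: no H
  2 × C: 1 H each → 2
  2 × Cl: no H
  1 × F: no H
  1 × N: no H
  Total hydrogens = 32.
Molecular formula: C20H32Cl2FNO4

C20H32Cl2FNO4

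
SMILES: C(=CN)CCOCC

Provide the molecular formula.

Heavy atoms from the SMILES: 6 C, 1 N, 1 O.
Implicit hydrogens by atom environment:
  3 × C: 2 H each → 6
  2 × C: 1 H each → 2
  1 × C: 3 H
  1 × N: 2 H
  1 × O: no H
  Total hydrogens = 13.
Molecular formula: C6H13NO

C6H13NO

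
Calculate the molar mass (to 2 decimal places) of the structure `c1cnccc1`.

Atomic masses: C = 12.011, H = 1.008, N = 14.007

79.10

Molecular formula: C5H5N.
M = 5×12.011 + 5×1.008 + 1×14.007 = 79.10 g/mol.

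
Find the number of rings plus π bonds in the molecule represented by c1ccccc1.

Molecular formula from the SMILES: C6H6.
DoU = (2C + 2 + N − H − X)/2 = (2·6 + 2 + 0 − 6 − 0)/2 = 8/2 = 4.
(Structurally: 1 ring(s) + 3 π bond(s) = 4.)

4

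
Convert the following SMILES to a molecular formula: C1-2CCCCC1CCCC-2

C10H18

Heavy atoms from the SMILES: 10 C.
Implicit hydrogens by atom environment:
  8 × C: 2 H each → 16
  2 × C: 1 H each → 2
  Total hydrogens = 18.
Molecular formula: C10H18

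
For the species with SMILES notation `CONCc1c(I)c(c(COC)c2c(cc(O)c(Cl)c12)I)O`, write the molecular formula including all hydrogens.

Heavy atoms from the SMILES: 14 C, 1 Cl, 2 I, 1 N, 4 O.
Implicit hydrogens by atom environment:
  9 × C (aromatic): no H
  2 × C: 3 H each → 6
  2 × C: 2 H each → 4
  2 × I: no H
  2 × O: 1 H each → 2
  2 × O: no H
  1 × C (aromatic): 1 H
  1 × Cl: no H
  1 × N: 1 H
  Total hydrogens = 14.
Molecular formula: C14H14ClI2NO4

C14H14ClI2NO4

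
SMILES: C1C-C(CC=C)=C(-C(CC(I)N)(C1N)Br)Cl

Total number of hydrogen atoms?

Hydrogens are implicit in SMILES; fill each atom to its normal valence:
  5 × C: 2 H each → 10
  3 × C: 1 H each → 3
  3 × C: no H
  2 × N: 2 H each → 4
  1 × Br: no H
  1 × Cl: no H
  1 × I: no H
  Total hydrogens = 17.

17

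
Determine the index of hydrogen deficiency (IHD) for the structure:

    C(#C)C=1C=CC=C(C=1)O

Molecular formula from the SMILES: C8H6O.
DoU = (2C + 2 + N − H − X)/2 = (2·8 + 2 + 0 − 6 − 0)/2 = 12/2 = 6.
(Structurally: 1 ring(s) + 5 π bond(s) = 6.)

6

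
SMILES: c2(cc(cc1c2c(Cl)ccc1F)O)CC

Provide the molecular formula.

Heavy atoms from the SMILES: 12 C, 1 Cl, 1 F, 1 O.
Implicit hydrogens by atom environment:
  6 × C (aromatic): no H
  4 × C (aromatic): 1 H each → 4
  1 × C: 3 H
  1 × C: 2 H
  1 × Cl: no H
  1 × F: no H
  1 × O: 1 H
  Total hydrogens = 10.
Molecular formula: C12H10ClFO

C12H10ClFO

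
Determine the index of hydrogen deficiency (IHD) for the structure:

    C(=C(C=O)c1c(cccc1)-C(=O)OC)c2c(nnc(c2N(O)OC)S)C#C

Molecular formula from the SMILES: C18H15N3O5S.
DoU = (2C + 2 + N − H − X)/2 = (2·18 + 2 + 3 − 15 − 0)/2 = 26/2 = 13.
(Structurally: 2 ring(s) + 11 π bond(s) = 13.)

13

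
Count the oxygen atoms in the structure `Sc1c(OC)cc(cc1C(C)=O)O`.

The symbol for oxygen appears 3 times in the SMILES.

3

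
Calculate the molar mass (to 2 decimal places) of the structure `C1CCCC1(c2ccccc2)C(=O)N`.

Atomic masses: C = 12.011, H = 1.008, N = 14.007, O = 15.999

Molecular formula: C12H15NO.
M = 12×12.011 + 15×1.008 + 1×14.007 + 1×15.999 = 189.26 g/mol.

189.26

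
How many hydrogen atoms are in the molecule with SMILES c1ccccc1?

Hydrogens are implicit in SMILES; fill each atom to its normal valence:
  6 × C (aromatic): 1 H each → 6
  Total hydrogens = 6.

6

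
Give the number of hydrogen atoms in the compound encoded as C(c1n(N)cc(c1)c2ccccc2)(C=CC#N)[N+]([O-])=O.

Hydrogens are implicit in SMILES; fill each atom to its normal valence:
  7 × C (aromatic): 1 H each → 7
  3 × C: 1 H each → 3
  3 × C (aromatic): no H
  1 × C: no H
  1 × N: 2 H
  1 × N (aromatic): no H
  1 × N: no H
  1 × N (charge +1): no H
  1 × O: no H
  1 × O (charge -1): no H
  Total hydrogens = 12.

12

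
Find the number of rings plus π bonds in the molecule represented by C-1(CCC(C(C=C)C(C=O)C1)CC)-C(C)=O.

Molecular formula from the SMILES: C14H22O2.
DoU = (2C + 2 + N − H − X)/2 = (2·14 + 2 + 0 − 22 − 0)/2 = 8/2 = 4.
(Structurally: 1 ring(s) + 3 π bond(s) = 4.)

4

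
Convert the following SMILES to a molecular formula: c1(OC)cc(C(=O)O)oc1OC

Heavy atoms from the SMILES: 7 C, 5 O.
Implicit hydrogens by atom environment:
  3 × C (aromatic): no H
  3 × O: no H
  2 × C: 3 H each → 6
  1 × C (aromatic): 1 H
  1 × C: no H
  1 × O: 1 H
  1 × O (aromatic): no H
  Total hydrogens = 8.
Molecular formula: C7H8O5

C7H8O5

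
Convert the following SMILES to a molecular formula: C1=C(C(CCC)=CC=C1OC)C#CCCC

Heavy atoms from the SMILES: 15 C, 1 O.
Implicit hydrogens by atom environment:
  4 × C: 2 H each → 8
  3 × C: 3 H each → 9
  3 × C (aromatic): 1 H each → 3
  3 × C (aromatic): no H
  2 × C: no H
  1 × O: no H
  Total hydrogens = 20.
Molecular formula: C15H20O

C15H20O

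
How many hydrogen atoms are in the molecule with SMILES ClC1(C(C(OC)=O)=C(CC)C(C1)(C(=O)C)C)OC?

19

Hydrogens are implicit in SMILES; fill each atom to its normal valence:
  6 × C: no H
  5 × C: 3 H each → 15
  4 × O: no H
  2 × C: 2 H each → 4
  1 × Cl: no H
  Total hydrogens = 19.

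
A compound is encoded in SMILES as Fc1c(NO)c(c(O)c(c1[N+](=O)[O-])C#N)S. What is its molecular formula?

Heavy atoms from the SMILES: 7 C, 1 F, 3 N, 4 O, 1 S.
Implicit hydrogens by atom environment:
  6 × C (aromatic): no H
  2 × O: 1 H each → 2
  1 × C: no H
  1 × F: no H
  1 × N: 1 H
  1 × N: no H
  1 × N (charge +1): no H
  1 × O: no H
  1 × O (charge -1): no H
  1 × S: 1 H
  Total hydrogens = 4.
Molecular formula: C7H4FN3O4S

C7H4FN3O4S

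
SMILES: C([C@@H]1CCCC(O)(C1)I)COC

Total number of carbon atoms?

The symbol for carbon appears 9 times in the SMILES.

9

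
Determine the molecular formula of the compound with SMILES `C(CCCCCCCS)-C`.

C9H20S

Heavy atoms from the SMILES: 9 C, 1 S.
Implicit hydrogens by atom environment:
  8 × C: 2 H each → 16
  1 × C: 3 H
  1 × S: 1 H
  Total hydrogens = 20.
Molecular formula: C9H20S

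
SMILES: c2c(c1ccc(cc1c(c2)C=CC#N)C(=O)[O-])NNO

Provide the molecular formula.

Heavy atoms from the SMILES: 14 C, 3 N, 3 O.
Implicit hydrogens by atom environment:
  5 × C (aromatic): 1 H each → 5
  5 × C (aromatic): no H
  2 × C: 1 H each → 2
  2 × C: no H
  2 × N: 1 H each → 2
  1 × N: no H
  1 × O: 1 H
  1 × O: no H
  1 × O (charge -1): no H
  Total hydrogens = 10.
Net charge -1.
Molecular formula: C14H10N3O3-

C14H10N3O3-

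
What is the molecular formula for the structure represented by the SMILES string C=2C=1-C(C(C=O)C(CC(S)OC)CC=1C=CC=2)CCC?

C17H24O2S

Heavy atoms from the SMILES: 17 C, 2 O, 1 S.
Implicit hydrogens by atom environment:
  5 × C: 1 H each → 5
  4 × C: 2 H each → 8
  4 × C (aromatic): 1 H each → 4
  2 × C: 3 H each → 6
  2 × C (aromatic): no H
  2 × O: no H
  1 × S: 1 H
  Total hydrogens = 24.
Molecular formula: C17H24O2S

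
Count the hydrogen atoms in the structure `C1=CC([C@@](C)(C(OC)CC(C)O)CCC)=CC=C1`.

26

Hydrogens are implicit in SMILES; fill each atom to its normal valence:
  5 × C (aromatic): 1 H each → 5
  4 × C: 3 H each → 12
  3 × C: 2 H each → 6
  2 × C: 1 H each → 2
  1 × C: no H
  1 × C (aromatic): no H
  1 × O: 1 H
  1 × O: no H
  Total hydrogens = 26.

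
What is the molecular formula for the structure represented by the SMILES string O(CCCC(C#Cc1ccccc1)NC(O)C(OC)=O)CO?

C16H21NO5

Heavy atoms from the SMILES: 16 C, 1 N, 5 O.
Implicit hydrogens by atom environment:
  5 × C (aromatic): 1 H each → 5
  4 × C: 2 H each → 8
  3 × C: no H
  3 × O: no H
  2 × C: 1 H each → 2
  2 × O: 1 H each → 2
  1 × C: 3 H
  1 × C (aromatic): no H
  1 × N: 1 H
  Total hydrogens = 21.
Molecular formula: C16H21NO5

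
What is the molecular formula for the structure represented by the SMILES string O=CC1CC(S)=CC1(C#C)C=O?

Heavy atoms from the SMILES: 9 C, 2 O, 1 S.
Implicit hydrogens by atom environment:
  5 × C: 1 H each → 5
  3 × C: no H
  2 × O: no H
  1 × C: 2 H
  1 × S: 1 H
  Total hydrogens = 8.
Molecular formula: C9H8O2S

C9H8O2S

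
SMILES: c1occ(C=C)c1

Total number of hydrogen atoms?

Hydrogens are implicit in SMILES; fill each atom to its normal valence:
  3 × C (aromatic): 1 H each → 3
  1 × C: 2 H
  1 × C: 1 H
  1 × C (aromatic): no H
  1 × O (aromatic): no H
  Total hydrogens = 6.

6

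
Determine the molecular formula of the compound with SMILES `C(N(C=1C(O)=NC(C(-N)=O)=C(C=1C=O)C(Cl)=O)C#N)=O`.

Heavy atoms from the SMILES: 10 C, 1 Cl, 4 N, 5 O.
Implicit hydrogens by atom environment:
  5 × C (aromatic): no H
  4 × O: no H
  3 × C: no H
  2 × C: 1 H each → 2
  2 × N: no H
  1 × Cl: no H
  1 × N: 2 H
  1 × N (aromatic): no H
  1 × O: 1 H
  Total hydrogens = 5.
Molecular formula: C10H5ClN4O5

C10H5ClN4O5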